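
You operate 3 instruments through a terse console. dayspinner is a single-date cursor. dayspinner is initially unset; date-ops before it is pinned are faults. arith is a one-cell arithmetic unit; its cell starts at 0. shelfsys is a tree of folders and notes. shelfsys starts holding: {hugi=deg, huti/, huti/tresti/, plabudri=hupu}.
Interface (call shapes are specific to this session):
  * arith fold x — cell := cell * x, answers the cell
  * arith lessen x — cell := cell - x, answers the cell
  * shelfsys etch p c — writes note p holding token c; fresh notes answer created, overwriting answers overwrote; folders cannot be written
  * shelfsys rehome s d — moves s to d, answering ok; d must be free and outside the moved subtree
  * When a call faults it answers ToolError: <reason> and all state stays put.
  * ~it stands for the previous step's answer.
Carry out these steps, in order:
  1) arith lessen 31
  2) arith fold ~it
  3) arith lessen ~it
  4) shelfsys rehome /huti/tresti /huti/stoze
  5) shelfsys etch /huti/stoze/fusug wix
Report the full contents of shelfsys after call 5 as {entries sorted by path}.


Answer: {hugi=deg, huti/, huti/stoze/, huti/stoze/fusug=wix, plabudri=hupu}

Derivation:
# arith lessen(x: 31) ~> -31
# arith fold(x: ~it) ~> 961
# arith lessen(x: ~it) ~> 0
# shelfsys rehome(s: /huti/tresti, d: /huti/stoze) ~> ok
# shelfsys etch(p: /huti/stoze/fusug, c: wix) ~> created


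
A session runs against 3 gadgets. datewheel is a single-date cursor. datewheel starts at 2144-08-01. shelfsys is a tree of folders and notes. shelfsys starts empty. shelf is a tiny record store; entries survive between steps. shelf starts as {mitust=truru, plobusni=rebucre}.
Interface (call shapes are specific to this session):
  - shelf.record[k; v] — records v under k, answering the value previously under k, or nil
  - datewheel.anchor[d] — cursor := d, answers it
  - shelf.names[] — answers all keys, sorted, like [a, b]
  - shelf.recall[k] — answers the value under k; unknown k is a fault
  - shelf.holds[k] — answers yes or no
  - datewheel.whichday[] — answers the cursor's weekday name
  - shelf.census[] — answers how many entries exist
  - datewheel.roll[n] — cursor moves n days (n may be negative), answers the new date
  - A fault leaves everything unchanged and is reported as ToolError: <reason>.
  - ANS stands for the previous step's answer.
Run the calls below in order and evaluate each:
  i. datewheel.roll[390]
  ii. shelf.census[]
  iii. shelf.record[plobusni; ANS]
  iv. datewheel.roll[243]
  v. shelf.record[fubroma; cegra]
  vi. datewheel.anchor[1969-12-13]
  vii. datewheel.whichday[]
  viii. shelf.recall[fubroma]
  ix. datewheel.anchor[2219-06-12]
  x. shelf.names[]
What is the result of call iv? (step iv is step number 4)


# datewheel.roll(n: 390) -> 2145-08-26
# shelf.census() -> 2
# shelf.record(k: plobusni, v: ANS) -> rebucre
# datewheel.roll(n: 243) -> 2146-04-26
# shelf.record(k: fubroma, v: cegra) -> nil
# datewheel.anchor(d: 1969-12-13) -> 1969-12-13
# datewheel.whichday() -> Saturday
# shelf.recall(k: fubroma) -> cegra
# datewheel.anchor(d: 2219-06-12) -> 2219-06-12
# shelf.names() -> [fubroma, mitust, plobusni]

Answer: 2146-04-26


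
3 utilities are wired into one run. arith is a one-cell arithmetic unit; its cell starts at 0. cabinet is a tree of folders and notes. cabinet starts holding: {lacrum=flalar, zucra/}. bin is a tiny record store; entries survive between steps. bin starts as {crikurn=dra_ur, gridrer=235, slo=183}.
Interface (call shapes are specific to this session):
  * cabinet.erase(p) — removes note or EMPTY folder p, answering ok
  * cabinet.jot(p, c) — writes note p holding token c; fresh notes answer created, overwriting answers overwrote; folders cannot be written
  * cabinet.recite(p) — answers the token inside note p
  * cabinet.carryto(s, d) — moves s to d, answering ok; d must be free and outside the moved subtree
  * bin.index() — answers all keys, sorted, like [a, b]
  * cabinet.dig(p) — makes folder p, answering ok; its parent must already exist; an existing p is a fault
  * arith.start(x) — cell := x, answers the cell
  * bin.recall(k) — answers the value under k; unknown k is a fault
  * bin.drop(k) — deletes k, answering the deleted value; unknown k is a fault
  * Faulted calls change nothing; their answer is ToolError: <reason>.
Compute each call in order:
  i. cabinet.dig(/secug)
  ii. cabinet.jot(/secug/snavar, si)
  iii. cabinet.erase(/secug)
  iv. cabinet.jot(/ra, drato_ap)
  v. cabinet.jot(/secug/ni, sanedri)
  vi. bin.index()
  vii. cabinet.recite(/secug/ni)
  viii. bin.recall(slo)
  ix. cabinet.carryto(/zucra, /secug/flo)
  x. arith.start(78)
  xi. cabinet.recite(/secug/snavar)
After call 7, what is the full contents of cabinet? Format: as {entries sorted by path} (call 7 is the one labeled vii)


Answer: {lacrum=flalar, ra=drato_ap, secug/, secug/ni=sanedri, secug/snavar=si, zucra/}

Derivation:
CALL cabinet.dig[p='/secug']
RET  ok
CALL cabinet.jot[p='/secug/snavar'; c='si']
RET  created
CALL cabinet.erase[p='/secug']
RET  ToolError: not empty
CALL cabinet.jot[p='/ra'; c='drato_ap']
RET  created
CALL cabinet.jot[p='/secug/ni'; c='sanedri']
RET  created
CALL bin.index[]
RET  [crikurn, gridrer, slo]
CALL cabinet.recite[p='/secug/ni']
RET  sanedri
CALL bin.recall[k='slo']
RET  183
CALL cabinet.carryto[s='/zucra'; d='/secug/flo']
RET  ok
CALL arith.start[x='78']
RET  78
CALL cabinet.recite[p='/secug/snavar']
RET  si


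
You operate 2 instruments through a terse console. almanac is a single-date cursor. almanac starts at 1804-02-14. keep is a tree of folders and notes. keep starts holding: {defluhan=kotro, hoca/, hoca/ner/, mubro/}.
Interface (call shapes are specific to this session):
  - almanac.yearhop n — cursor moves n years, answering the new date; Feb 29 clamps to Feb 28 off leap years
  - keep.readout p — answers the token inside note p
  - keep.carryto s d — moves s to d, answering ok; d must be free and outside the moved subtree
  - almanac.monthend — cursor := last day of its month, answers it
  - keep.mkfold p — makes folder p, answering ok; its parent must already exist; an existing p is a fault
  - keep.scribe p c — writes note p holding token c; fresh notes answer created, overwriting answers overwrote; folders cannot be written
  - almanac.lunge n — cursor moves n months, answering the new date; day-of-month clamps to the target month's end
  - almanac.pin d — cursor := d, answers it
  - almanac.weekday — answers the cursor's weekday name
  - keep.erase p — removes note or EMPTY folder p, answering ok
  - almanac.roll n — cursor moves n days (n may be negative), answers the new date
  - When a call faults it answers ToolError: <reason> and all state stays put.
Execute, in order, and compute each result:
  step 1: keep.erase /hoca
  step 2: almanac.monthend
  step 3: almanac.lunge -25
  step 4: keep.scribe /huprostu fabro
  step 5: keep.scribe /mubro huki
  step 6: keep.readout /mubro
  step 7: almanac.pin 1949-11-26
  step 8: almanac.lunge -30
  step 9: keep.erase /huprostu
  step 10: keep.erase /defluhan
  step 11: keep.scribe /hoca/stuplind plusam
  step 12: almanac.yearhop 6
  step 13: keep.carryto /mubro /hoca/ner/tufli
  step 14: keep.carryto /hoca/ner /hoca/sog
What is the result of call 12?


I invoke erase with p: /hoca, — result: ToolError: not empty.
Now I run monthend, — result: 1804-02-29.
I invoke lunge with n: -25, giving 1802-01-29.
I use scribe with p: /huprostu, c: fabro, and see created.
I run scribe with p: /mubro, c: huki, which returns ToolError: is a directory.
I use readout with p: /mubro, yielding ToolError: is a directory.
Next I call pin with d: 1949-11-26, → 1949-11-26.
I invoke lunge with n: -30, — result: 1947-05-26.
Then erase with p: /huprostu, and see ok.
Then erase with p: /defluhan, — result: ok.
Calling scribe with p: /hoca/stuplind, c: plusam, yielding created.
Next I call yearhop with n: 6: 1953-05-26.
I call carryto with s: /mubro, d: /hoca/ner/tufli, and see ok.
I use carryto with s: /hoca/ner, d: /hoca/sog, and see ok.

Answer: 1953-05-26


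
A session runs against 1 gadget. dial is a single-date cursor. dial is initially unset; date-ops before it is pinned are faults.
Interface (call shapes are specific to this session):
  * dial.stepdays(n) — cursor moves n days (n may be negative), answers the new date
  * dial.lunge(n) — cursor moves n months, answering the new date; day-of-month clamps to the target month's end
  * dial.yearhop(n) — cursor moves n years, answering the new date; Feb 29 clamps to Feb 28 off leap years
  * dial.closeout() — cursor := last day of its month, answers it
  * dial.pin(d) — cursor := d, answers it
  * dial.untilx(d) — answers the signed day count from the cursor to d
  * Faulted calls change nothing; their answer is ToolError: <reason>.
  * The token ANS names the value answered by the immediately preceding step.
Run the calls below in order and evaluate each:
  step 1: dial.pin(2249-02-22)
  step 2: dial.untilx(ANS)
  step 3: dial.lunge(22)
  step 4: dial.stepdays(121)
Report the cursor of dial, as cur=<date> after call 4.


·→ dial.pin(2249-02-22)
·← 2249-02-22
·→ dial.untilx(ANS)
·← 0
·→ dial.lunge(22)
·← 2250-12-22
·→ dial.stepdays(121)
·← 2251-04-22

Answer: cur=2251-04-22


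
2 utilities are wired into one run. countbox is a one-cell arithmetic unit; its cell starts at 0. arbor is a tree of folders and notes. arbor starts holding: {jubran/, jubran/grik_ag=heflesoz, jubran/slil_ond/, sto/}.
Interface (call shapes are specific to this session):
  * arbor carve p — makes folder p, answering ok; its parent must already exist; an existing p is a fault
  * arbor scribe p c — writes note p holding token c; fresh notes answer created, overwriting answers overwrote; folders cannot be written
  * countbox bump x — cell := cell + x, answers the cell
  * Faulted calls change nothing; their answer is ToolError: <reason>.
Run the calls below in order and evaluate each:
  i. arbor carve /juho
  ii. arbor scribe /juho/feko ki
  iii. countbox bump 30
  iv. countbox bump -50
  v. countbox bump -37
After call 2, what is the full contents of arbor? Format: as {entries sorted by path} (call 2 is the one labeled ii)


-- 1. arbor carve(/juho) : ok
-- 2. arbor scribe(/juho/feko, ki) : created
-- 3. countbox bump(30) : 30
-- 4. countbox bump(-50) : -20
-- 5. countbox bump(-37) : -57

Answer: {jubran/, jubran/grik_ag=heflesoz, jubran/slil_ond/, juho/, juho/feko=ki, sto/}


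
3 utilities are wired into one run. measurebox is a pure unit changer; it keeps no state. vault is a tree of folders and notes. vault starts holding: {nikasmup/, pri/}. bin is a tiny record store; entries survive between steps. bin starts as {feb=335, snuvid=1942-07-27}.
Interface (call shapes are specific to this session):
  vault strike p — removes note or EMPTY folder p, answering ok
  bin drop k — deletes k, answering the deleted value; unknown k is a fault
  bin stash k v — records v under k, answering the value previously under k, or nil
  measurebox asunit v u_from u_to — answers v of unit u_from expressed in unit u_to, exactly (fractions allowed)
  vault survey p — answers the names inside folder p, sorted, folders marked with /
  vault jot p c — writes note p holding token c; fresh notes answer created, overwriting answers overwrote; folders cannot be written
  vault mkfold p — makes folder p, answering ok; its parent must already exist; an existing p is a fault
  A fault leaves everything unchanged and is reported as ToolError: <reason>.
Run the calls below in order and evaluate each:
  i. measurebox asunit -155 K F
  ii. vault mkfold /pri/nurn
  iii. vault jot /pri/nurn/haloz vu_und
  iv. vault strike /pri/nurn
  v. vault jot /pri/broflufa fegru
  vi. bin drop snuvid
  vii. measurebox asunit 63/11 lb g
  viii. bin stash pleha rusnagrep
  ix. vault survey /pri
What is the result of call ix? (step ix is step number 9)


Next I call measurebox asunit with v=-155, u_from=K, u_to=F, and observe -73867/100.
I invoke vault mkfold with p=/pri/nurn, giving ok.
Using vault jot with p=/pri/nurn/haloz, c=vu_und: created.
I run vault strike with p=/pri/nurn, and observe ToolError: not empty.
I call vault jot with p=/pri/broflufa, c=fegru, giving created.
Using bin drop with k=snuvid, yielding 1942-07-27.
I try measurebox asunit with v=63/11, u_from=lb, u_to=g, → 259784721/100000.
I try bin stash with k=pleha, v=rusnagrep, and get nil.
Using vault survey with p=/pri, giving [broflufa, nurn/].

Answer: [broflufa, nurn/]


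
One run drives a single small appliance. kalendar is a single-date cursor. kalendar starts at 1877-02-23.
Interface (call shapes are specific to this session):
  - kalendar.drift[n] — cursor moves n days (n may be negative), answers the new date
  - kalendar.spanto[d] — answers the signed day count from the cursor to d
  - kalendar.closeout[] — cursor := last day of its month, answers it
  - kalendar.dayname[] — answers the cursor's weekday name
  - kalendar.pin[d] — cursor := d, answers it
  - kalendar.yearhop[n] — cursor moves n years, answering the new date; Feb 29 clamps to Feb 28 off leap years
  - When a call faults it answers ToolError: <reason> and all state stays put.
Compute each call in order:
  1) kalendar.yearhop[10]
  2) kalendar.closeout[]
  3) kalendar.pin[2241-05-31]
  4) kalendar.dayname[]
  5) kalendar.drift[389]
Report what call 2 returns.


Answer: 1887-02-28

Derivation:
% kalendar.yearhop 10
:: 1887-02-23
% kalendar.closeout
:: 1887-02-28
% kalendar.pin 2241-05-31
:: 2241-05-31
% kalendar.dayname
:: Monday
% kalendar.drift 389
:: 2242-06-24


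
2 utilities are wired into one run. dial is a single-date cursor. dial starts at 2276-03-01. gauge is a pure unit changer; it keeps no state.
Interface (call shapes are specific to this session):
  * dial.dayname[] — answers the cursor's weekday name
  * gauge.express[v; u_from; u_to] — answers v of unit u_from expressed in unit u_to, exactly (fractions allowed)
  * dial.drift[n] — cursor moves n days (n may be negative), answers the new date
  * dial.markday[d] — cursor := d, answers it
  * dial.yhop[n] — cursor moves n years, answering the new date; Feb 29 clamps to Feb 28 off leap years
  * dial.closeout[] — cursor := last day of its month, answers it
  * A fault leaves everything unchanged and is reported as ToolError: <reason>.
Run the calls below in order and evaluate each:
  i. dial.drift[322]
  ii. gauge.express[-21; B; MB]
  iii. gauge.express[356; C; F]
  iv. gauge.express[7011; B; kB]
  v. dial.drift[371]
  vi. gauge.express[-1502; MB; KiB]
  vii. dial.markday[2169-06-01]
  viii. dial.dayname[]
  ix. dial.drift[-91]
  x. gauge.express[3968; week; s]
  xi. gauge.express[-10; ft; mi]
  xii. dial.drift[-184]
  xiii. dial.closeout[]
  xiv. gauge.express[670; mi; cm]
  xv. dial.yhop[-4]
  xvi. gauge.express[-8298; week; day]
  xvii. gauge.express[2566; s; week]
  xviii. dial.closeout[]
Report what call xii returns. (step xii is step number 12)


-- 1. drift(n='322') == 2277-01-17
-- 2. express(v='-21', u_from='B', u_to='MB') == -21/1000000
-- 3. express(v='356', u_from='C', u_to='F') == 3364/5
-- 4. express(v='7011', u_from='B', u_to='kB') == 7011/1000
-- 5. drift(n='371') == 2278-01-23
-- 6. express(v='-1502', u_from='MB', u_to='KiB') == -11734375/8
-- 7. markday(d='2169-06-01') == 2169-06-01
-- 8. dayname() == Thursday
-- 9. drift(n='-91') == 2169-03-02
-- 10. express(v='3968', u_from='week', u_to='s') == 2399846400
-- 11. express(v='-10', u_from='ft', u_to='mi') == -1/528
-- 12. drift(n='-184') == 2168-08-30
-- 13. closeout() == 2168-08-31
-- 14. express(v='670', u_from='mi', u_to='cm') == 107826048
-- 15. yhop(n='-4') == 2164-08-31
-- 16. express(v='-8298', u_from='week', u_to='day') == -58086
-- 17. express(v='2566', u_from='s', u_to='week') == 1283/302400
-- 18. closeout() == 2164-08-31

Answer: 2168-08-30


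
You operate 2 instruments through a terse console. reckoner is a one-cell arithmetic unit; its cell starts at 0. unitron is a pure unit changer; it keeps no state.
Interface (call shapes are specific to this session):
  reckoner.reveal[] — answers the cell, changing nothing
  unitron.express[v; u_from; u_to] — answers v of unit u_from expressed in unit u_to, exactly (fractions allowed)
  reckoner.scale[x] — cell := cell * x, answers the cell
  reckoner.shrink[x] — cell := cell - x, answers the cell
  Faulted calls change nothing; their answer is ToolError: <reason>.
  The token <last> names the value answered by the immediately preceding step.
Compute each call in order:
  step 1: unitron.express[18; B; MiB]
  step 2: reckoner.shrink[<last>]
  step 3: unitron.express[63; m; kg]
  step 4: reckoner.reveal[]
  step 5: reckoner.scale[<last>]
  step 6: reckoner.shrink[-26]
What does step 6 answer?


[in] unitron.express 18 B MiB
= 9/524288
[in] reckoner.shrink <last>
= -9/524288
[in] unitron.express 63 m kg
= ToolError: incompatible units
[in] reckoner.reveal
= -9/524288
[in] reckoner.scale <last>
= 81/274877906944
[in] reckoner.shrink -26
= 7146825580625/274877906944

Answer: 7146825580625/274877906944


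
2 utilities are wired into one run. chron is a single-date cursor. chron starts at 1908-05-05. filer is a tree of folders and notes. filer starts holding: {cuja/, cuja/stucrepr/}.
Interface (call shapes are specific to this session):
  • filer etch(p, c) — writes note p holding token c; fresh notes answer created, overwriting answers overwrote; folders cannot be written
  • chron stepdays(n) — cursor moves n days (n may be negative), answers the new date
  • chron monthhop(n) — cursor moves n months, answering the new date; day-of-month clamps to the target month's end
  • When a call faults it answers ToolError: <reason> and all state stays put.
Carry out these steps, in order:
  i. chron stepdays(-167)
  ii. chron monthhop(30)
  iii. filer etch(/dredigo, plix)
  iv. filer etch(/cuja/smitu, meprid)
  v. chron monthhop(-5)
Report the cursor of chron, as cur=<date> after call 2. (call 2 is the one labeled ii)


I run chron stepdays with n='-167', yielding 1907-11-20.
I use chron monthhop with n='30', giving 1910-05-20.
I try filer etch with p='/dredigo', c='plix', giving created.
I try filer etch with p='/cuja/smitu', c='meprid', and see created.
Then chron monthhop with n='-5', giving 1909-12-20.

Answer: cur=1910-05-20


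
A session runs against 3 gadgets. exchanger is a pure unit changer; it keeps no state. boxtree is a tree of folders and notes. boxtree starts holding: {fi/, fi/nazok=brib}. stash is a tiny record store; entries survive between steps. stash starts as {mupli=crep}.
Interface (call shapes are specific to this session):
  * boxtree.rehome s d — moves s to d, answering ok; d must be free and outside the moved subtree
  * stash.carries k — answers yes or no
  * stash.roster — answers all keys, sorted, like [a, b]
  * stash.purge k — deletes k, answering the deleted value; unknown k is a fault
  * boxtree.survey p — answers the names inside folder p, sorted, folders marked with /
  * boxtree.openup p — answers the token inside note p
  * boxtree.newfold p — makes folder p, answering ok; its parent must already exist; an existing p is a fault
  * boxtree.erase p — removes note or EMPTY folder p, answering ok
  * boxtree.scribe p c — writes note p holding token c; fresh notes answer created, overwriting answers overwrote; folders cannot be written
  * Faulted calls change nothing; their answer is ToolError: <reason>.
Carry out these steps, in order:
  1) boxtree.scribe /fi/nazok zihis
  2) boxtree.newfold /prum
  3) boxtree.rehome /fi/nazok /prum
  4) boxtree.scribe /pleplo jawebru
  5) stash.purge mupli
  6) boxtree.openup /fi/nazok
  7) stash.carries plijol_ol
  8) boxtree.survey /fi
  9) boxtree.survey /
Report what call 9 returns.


Answer: [fi/, pleplo, prum/]

Derivation:
~$ scribe p: /fi/nazok c: zihis
:: overwrote
~$ newfold p: /prum
:: ok
~$ rehome s: /fi/nazok d: /prum
:: ToolError: exists
~$ scribe p: /pleplo c: jawebru
:: created
~$ purge k: mupli
:: crep
~$ openup p: /fi/nazok
:: zihis
~$ carries k: plijol_ol
:: no
~$ survey p: /fi
:: [nazok]
~$ survey p: /
:: [fi/, pleplo, prum/]


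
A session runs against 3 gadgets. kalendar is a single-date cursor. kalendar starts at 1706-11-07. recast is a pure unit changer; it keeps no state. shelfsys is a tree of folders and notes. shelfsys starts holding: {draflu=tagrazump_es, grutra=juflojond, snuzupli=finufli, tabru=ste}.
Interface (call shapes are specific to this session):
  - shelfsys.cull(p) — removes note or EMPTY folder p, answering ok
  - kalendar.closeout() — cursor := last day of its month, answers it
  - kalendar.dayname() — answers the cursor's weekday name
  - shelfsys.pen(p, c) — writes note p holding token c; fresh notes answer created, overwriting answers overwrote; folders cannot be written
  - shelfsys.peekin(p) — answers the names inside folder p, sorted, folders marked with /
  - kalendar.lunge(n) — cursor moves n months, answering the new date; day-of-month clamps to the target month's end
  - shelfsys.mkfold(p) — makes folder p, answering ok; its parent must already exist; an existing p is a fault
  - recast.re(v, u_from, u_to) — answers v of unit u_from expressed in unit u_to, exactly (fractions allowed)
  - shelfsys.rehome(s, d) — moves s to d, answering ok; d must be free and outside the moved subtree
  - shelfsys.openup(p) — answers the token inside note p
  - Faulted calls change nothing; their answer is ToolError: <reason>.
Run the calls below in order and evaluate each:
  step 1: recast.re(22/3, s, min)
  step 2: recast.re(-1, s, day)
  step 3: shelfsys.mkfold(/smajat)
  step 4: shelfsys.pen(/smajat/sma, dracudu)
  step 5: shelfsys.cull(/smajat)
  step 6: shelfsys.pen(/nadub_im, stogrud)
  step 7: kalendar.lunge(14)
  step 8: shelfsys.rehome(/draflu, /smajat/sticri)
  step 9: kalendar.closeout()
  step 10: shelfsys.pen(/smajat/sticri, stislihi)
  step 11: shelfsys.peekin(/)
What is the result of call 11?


==> recast.re(v→22/3, u_from→s, u_to→min)
<== 11/90
==> recast.re(v→-1, u_from→s, u_to→day)
<== -1/86400
==> shelfsys.mkfold(p→/smajat)
<== ok
==> shelfsys.pen(p→/smajat/sma, c→dracudu)
<== created
==> shelfsys.cull(p→/smajat)
<== ToolError: not empty
==> shelfsys.pen(p→/nadub_im, c→stogrud)
<== created
==> kalendar.lunge(n→14)
<== 1708-01-07
==> shelfsys.rehome(s→/draflu, d→/smajat/sticri)
<== ok
==> kalendar.closeout()
<== 1708-01-31
==> shelfsys.pen(p→/smajat/sticri, c→stislihi)
<== overwrote
==> shelfsys.peekin(p→/)
<== [grutra, nadub_im, smajat/, snuzupli, tabru]

Answer: [grutra, nadub_im, smajat/, snuzupli, tabru]


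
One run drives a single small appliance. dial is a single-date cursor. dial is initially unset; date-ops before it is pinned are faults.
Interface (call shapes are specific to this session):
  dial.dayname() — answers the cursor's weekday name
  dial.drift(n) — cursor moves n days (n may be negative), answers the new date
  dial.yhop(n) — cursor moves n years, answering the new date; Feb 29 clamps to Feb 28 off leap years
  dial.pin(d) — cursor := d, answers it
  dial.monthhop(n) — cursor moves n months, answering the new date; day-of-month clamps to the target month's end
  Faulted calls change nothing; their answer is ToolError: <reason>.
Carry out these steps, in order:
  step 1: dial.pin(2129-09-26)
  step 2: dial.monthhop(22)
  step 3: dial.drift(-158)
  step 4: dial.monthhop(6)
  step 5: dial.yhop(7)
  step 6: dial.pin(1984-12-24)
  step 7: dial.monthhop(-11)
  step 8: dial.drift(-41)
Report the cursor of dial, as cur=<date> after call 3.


Answer: cur=2131-02-18

Derivation:
! 1. dial.pin(d=2129-09-26) => 2129-09-26
! 2. dial.monthhop(n=22) => 2131-07-26
! 3. dial.drift(n=-158) => 2131-02-18
! 4. dial.monthhop(n=6) => 2131-08-18
! 5. dial.yhop(n=7) => 2138-08-18
! 6. dial.pin(d=1984-12-24) => 1984-12-24
! 7. dial.monthhop(n=-11) => 1984-01-24
! 8. dial.drift(n=-41) => 1983-12-14


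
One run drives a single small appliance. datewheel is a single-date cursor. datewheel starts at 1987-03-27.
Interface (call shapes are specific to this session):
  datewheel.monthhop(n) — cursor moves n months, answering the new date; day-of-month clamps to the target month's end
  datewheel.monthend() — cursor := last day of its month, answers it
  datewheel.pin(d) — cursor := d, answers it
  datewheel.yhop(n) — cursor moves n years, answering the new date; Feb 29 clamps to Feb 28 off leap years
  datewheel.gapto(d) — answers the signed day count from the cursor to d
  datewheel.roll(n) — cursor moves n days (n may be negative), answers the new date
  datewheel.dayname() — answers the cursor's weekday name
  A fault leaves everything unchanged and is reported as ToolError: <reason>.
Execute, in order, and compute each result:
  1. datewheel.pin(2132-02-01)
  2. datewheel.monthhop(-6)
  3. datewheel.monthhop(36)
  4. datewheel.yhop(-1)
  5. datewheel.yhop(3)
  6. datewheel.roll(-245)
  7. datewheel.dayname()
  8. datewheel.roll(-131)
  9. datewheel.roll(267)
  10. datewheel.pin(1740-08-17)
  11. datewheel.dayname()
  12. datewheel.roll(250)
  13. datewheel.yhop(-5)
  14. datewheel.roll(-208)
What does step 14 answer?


Answer: 1735-09-29

Derivation:
Act: pin[d=2132-02-01]
Obs: 2132-02-01
Act: monthhop[n=-6]
Obs: 2131-08-01
Act: monthhop[n=36]
Obs: 2134-08-01
Act: yhop[n=-1]
Obs: 2133-08-01
Act: yhop[n=3]
Obs: 2136-08-01
Act: roll[n=-245]
Obs: 2135-11-30
Act: dayname[]
Obs: Wednesday
Act: roll[n=-131]
Obs: 2135-07-22
Act: roll[n=267]
Obs: 2136-04-14
Act: pin[d=1740-08-17]
Obs: 1740-08-17
Act: dayname[]
Obs: Wednesday
Act: roll[n=250]
Obs: 1741-04-24
Act: yhop[n=-5]
Obs: 1736-04-24
Act: roll[n=-208]
Obs: 1735-09-29


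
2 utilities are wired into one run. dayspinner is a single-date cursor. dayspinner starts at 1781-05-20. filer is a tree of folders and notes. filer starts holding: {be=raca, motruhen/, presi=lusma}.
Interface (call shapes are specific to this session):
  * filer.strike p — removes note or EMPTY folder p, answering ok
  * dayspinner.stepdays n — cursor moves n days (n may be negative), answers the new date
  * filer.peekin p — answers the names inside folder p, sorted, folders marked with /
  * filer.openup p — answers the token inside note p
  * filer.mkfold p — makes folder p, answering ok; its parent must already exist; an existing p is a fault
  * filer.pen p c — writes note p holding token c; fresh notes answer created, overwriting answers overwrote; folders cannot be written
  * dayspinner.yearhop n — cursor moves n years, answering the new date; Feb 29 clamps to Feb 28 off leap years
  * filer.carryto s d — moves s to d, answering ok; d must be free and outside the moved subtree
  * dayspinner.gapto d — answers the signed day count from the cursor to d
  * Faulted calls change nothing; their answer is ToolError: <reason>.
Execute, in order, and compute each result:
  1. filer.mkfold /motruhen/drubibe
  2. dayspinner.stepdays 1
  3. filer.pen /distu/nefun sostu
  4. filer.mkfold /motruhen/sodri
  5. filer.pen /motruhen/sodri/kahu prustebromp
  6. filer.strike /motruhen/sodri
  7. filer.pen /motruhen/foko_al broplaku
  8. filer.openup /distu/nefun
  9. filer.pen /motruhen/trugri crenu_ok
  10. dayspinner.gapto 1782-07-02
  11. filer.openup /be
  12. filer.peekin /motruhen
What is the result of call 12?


==> mkfold(p='/motruhen/drubibe')
<== ok
==> stepdays(n='1')
<== 1781-05-21
==> pen(p='/distu/nefun', c='sostu')
<== ToolError: no parent
==> mkfold(p='/motruhen/sodri')
<== ok
==> pen(p='/motruhen/sodri/kahu', c='prustebromp')
<== created
==> strike(p='/motruhen/sodri')
<== ToolError: not empty
==> pen(p='/motruhen/foko_al', c='broplaku')
<== created
==> openup(p='/distu/nefun')
<== ToolError: not found
==> pen(p='/motruhen/trugri', c='crenu_ok')
<== created
==> gapto(d='1782-07-02')
<== 407
==> openup(p='/be')
<== raca
==> peekin(p='/motruhen')
<== [drubibe/, foko_al, sodri/, trugri]

Answer: [drubibe/, foko_al, sodri/, trugri]


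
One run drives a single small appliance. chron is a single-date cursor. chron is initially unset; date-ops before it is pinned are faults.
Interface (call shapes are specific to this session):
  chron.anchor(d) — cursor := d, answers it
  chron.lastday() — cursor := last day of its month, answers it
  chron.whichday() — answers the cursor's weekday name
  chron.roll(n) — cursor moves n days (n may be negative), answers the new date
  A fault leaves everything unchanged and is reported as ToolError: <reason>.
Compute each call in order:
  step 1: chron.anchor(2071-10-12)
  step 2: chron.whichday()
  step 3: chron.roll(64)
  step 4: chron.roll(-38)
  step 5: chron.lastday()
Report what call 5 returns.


Answer: 2071-11-30

Derivation:
% 1. chron.anchor(d=2071-10-12) -> 2071-10-12
% 2. chron.whichday() -> Monday
% 3. chron.roll(n=64) -> 2071-12-15
% 4. chron.roll(n=-38) -> 2071-11-07
% 5. chron.lastday() -> 2071-11-30


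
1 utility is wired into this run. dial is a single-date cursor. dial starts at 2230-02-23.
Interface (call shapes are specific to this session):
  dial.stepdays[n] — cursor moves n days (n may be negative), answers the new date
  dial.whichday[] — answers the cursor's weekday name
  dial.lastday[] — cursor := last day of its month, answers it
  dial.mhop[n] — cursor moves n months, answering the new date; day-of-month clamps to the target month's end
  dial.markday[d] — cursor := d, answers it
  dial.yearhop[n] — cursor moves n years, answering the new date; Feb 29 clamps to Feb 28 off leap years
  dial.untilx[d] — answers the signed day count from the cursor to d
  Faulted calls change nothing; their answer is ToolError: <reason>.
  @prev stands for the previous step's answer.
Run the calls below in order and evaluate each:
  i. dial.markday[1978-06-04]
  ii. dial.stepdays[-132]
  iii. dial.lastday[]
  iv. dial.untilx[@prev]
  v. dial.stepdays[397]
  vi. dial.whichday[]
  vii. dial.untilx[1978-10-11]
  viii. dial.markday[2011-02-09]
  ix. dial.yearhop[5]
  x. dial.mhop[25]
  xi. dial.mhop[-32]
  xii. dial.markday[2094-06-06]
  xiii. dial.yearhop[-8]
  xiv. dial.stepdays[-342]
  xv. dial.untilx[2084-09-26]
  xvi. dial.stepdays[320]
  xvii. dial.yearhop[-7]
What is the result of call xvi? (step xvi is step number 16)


Answer: 2086-05-15

Derivation:
Then dial.markday with 1978-06-04, and get 1978-06-04.
Now I run dial.stepdays with -132, giving 1978-01-23.
I run dial.lastday(), which returns 1978-01-31.
I run dial.untilx with @prev: 0.
Using dial.stepdays with 397: 1979-03-04.
I invoke dial.whichday, which returns Sunday.
I run dial.untilx with 1978-10-11, → -144.
I try dial.markday with 2011-02-09, which returns 2011-02-09.
I try dial.yearhop with 5, giving 2016-02-09.
Invoking dial.mhop with 25, → 2018-03-09.
Invoking dial.mhop with -32, and get 2015-07-09.
I try dial.markday with 2094-06-06: 2094-06-06.
I invoke dial.yearhop with -8: 2086-06-06.
Calling dial.stepdays with -342, → 2085-06-29.
Calling dial.untilx with 2084-09-26, giving -276.
I call dial.stepdays with 320: 2086-05-15.
Calling dial.yearhop with -7, — result: 2079-05-15.


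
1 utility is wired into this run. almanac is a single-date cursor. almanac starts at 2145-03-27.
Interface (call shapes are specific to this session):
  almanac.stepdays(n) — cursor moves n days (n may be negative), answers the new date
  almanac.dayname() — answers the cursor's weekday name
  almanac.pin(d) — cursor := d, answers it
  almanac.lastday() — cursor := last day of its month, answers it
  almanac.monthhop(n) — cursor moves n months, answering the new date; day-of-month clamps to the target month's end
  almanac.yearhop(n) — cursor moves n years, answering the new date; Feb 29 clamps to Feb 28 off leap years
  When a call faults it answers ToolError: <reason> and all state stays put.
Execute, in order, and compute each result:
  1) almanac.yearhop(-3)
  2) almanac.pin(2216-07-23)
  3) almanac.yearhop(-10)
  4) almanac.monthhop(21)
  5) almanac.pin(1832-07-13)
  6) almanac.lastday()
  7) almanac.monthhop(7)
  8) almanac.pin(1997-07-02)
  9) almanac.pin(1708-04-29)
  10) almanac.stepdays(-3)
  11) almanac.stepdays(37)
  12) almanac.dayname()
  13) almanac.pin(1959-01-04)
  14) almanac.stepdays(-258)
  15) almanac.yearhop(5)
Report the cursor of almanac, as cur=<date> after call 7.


Act: almanac.yearhop[n→-3]
Obs: 2142-03-27
Act: almanac.pin[d→2216-07-23]
Obs: 2216-07-23
Act: almanac.yearhop[n→-10]
Obs: 2206-07-23
Act: almanac.monthhop[n→21]
Obs: 2208-04-23
Act: almanac.pin[d→1832-07-13]
Obs: 1832-07-13
Act: almanac.lastday[]
Obs: 1832-07-31
Act: almanac.monthhop[n→7]
Obs: 1833-02-28
Act: almanac.pin[d→1997-07-02]
Obs: 1997-07-02
Act: almanac.pin[d→1708-04-29]
Obs: 1708-04-29
Act: almanac.stepdays[n→-3]
Obs: 1708-04-26
Act: almanac.stepdays[n→37]
Obs: 1708-06-02
Act: almanac.dayname[]
Obs: Saturday
Act: almanac.pin[d→1959-01-04]
Obs: 1959-01-04
Act: almanac.stepdays[n→-258]
Obs: 1958-04-21
Act: almanac.yearhop[n→5]
Obs: 1963-04-21

Answer: cur=1833-02-28


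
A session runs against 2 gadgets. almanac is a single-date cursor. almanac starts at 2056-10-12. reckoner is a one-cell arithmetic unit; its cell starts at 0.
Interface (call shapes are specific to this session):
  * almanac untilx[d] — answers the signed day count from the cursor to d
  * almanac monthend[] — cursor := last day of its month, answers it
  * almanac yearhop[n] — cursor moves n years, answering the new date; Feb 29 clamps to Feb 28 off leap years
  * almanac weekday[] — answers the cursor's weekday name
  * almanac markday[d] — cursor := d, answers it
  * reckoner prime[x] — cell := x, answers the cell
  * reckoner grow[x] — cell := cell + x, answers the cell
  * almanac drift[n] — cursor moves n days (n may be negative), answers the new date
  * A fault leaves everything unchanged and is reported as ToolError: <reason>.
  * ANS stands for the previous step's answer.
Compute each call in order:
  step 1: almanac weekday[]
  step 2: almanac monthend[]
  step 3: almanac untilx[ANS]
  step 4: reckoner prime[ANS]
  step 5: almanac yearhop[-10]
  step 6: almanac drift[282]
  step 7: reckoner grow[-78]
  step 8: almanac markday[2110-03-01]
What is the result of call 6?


-- 1. almanac weekday() => Thursday
-- 2. almanac monthend() => 2056-10-31
-- 3. almanac untilx(d='ANS') => 0
-- 4. reckoner prime(x='ANS') => 0
-- 5. almanac yearhop(n='-10') => 2046-10-31
-- 6. almanac drift(n='282') => 2047-08-09
-- 7. reckoner grow(x='-78') => -78
-- 8. almanac markday(d='2110-03-01') => 2110-03-01

Answer: 2047-08-09


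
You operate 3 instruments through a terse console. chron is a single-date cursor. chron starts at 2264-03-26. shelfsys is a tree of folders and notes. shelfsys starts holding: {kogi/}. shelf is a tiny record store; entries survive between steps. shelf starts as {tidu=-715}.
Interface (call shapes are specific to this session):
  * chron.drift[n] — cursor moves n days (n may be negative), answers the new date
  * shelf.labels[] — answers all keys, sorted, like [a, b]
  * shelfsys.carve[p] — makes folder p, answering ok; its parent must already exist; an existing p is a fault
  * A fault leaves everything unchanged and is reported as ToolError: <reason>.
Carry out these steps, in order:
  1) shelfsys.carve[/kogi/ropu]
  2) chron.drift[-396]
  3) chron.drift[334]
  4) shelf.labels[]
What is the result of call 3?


Answer: 2264-01-24

Derivation:
$ carve /kogi/ropu
= ok
$ drift -396
= 2263-02-24
$ drift 334
= 2264-01-24
$ labels
= [tidu]


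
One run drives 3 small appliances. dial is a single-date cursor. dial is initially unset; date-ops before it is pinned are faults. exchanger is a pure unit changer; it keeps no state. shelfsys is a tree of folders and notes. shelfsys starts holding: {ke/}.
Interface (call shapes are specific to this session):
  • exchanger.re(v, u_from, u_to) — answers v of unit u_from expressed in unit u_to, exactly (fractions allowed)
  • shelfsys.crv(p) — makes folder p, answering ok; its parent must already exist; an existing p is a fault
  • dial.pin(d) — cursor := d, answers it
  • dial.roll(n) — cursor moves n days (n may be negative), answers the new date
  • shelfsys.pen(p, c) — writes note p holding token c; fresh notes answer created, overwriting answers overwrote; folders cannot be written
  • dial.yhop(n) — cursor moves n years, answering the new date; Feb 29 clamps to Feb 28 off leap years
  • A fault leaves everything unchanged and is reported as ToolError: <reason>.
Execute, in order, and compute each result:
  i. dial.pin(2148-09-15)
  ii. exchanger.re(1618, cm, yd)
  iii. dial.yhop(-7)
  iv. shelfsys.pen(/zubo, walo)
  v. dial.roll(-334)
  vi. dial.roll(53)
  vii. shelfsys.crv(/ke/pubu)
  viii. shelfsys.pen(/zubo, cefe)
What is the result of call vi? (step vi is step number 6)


Answer: 2140-12-08

Derivation:
CALL dial.pin[2148-09-15]
RET  2148-09-15
CALL exchanger.re[1618; cm; yd]
RET  20225/1143
CALL dial.yhop[-7]
RET  2141-09-15
CALL shelfsys.pen[/zubo; walo]
RET  created
CALL dial.roll[-334]
RET  2140-10-16
CALL dial.roll[53]
RET  2140-12-08
CALL shelfsys.crv[/ke/pubu]
RET  ok
CALL shelfsys.pen[/zubo; cefe]
RET  overwrote


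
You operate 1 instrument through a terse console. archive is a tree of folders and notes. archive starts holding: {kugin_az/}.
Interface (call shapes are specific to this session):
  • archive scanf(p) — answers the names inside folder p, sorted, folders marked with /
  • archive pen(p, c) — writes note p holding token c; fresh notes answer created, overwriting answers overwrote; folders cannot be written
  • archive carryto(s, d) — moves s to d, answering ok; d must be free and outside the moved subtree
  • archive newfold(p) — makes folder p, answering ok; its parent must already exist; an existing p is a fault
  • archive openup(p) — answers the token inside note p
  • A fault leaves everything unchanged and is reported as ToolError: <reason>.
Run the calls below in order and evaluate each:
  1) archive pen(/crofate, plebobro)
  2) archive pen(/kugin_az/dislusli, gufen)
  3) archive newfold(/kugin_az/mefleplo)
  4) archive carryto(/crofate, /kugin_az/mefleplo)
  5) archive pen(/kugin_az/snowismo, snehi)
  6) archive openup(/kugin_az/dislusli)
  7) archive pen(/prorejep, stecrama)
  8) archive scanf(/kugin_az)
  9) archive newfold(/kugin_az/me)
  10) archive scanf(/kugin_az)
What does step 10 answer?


Answer: [dislusli, me/, mefleplo/, snowismo]

Derivation:
CALL archive pen[p='/crofate'; c='plebobro']
RET  created
CALL archive pen[p='/kugin_az/dislusli'; c='gufen']
RET  created
CALL archive newfold[p='/kugin_az/mefleplo']
RET  ok
CALL archive carryto[s='/crofate'; d='/kugin_az/mefleplo']
RET  ToolError: exists
CALL archive pen[p='/kugin_az/snowismo'; c='snehi']
RET  created
CALL archive openup[p='/kugin_az/dislusli']
RET  gufen
CALL archive pen[p='/prorejep'; c='stecrama']
RET  created
CALL archive scanf[p='/kugin_az']
RET  [dislusli, mefleplo/, snowismo]
CALL archive newfold[p='/kugin_az/me']
RET  ok
CALL archive scanf[p='/kugin_az']
RET  [dislusli, me/, mefleplo/, snowismo]


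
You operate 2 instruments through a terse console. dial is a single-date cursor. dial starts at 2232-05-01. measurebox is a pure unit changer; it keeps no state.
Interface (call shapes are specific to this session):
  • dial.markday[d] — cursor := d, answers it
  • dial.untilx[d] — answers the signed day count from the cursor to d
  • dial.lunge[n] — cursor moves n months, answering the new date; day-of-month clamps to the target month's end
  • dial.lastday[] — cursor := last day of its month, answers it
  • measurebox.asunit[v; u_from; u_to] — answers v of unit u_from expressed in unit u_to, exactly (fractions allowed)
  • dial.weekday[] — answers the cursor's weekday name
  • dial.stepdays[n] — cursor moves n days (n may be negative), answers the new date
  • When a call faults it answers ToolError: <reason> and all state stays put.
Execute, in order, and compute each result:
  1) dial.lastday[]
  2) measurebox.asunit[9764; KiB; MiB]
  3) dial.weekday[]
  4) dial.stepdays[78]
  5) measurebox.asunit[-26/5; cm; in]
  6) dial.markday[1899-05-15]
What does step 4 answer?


Answer: 2232-08-17

Derivation:
·→ dial.lastday()
·← 2232-05-31
·→ measurebox.asunit(9764, KiB, MiB)
·← 2441/256
·→ dial.weekday()
·← Thursday
·→ dial.stepdays(78)
·← 2232-08-17
·→ measurebox.asunit(-26/5, cm, in)
·← -260/127
·→ dial.markday(1899-05-15)
·← 1899-05-15
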